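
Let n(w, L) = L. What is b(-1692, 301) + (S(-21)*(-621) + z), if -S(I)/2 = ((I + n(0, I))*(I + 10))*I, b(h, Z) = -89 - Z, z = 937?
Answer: -12049337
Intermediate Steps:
S(I) = -4*I**2*(10 + I) (S(I) = -2*(I + I)*(I + 10)*I = -2*(2*I)*(10 + I)*I = -2*2*I*(10 + I)*I = -4*I**2*(10 + I))
b(-1692, 301) + (S(-21)*(-621) + z) = (-89 - 1*301) + (-4*(-21)**2*(10 - 21)*(-621) + 937) = (-89 - 301) + (-4*441*(-11)*(-621) + 937) = -390 + (19404*(-621) + 937) = -390 + (-12049884 + 937) = -390 - 12048947 = -12049337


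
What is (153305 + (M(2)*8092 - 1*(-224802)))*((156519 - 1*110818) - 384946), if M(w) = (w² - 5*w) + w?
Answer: -117290227055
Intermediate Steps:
M(w) = w² - 4*w
(153305 + (M(2)*8092 - 1*(-224802)))*((156519 - 1*110818) - 384946) = (153305 + ((2*(-4 + 2))*8092 - 1*(-224802)))*((156519 - 1*110818) - 384946) = (153305 + ((2*(-2))*8092 + 224802))*((156519 - 110818) - 384946) = (153305 + (-4*8092 + 224802))*(45701 - 384946) = (153305 + (-32368 + 224802))*(-339245) = (153305 + 192434)*(-339245) = 345739*(-339245) = -117290227055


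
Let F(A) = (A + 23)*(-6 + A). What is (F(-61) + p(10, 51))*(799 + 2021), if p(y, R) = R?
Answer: 7323540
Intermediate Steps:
F(A) = (-6 + A)*(23 + A) (F(A) = (23 + A)*(-6 + A) = (-6 + A)*(23 + A))
(F(-61) + p(10, 51))*(799 + 2021) = ((-138 + (-61)**2 + 17*(-61)) + 51)*(799 + 2021) = ((-138 + 3721 - 1037) + 51)*2820 = (2546 + 51)*2820 = 2597*2820 = 7323540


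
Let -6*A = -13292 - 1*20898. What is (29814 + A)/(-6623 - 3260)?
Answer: -106537/29649 ≈ -3.5933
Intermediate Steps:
A = 17095/3 (A = -(-13292 - 1*20898)/6 = -(-13292 - 20898)/6 = -1/6*(-34190) = 17095/3 ≈ 5698.3)
(29814 + A)/(-6623 - 3260) = (29814 + 17095/3)/(-6623 - 3260) = (106537/3)/(-9883) = (106537/3)*(-1/9883) = -106537/29649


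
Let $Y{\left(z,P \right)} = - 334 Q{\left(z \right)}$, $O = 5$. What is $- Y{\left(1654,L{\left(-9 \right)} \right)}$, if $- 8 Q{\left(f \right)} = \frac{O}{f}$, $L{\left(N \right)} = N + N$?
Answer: $- \frac{835}{6616} \approx -0.12621$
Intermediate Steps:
$L{\left(N \right)} = 2 N$
$Q{\left(f \right)} = - \frac{5}{8 f}$ ($Q{\left(f \right)} = - \frac{5 \frac{1}{f}}{8} = - \frac{5}{8 f}$)
$Y{\left(z,P \right)} = \frac{835}{4 z}$ ($Y{\left(z,P \right)} = - 334 \left(- \frac{5}{8 z}\right) = \frac{835}{4 z}$)
$- Y{\left(1654,L{\left(-9 \right)} \right)} = - \frac{835}{4 \cdot 1654} = \left(-1\right) \frac{835}{6616} = - \frac{835}{6616}$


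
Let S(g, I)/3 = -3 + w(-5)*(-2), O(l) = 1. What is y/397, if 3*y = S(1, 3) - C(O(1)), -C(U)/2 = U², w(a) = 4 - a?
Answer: -61/1191 ≈ -0.051217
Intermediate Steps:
S(g, I) = -63 (S(g, I) = 3*(-3 + (4 - 1*(-5))*(-2)) = 3*(-3 + (4 + 5)*(-2)) = 3*(-3 + 9*(-2)) = 3*(-3 - 18) = 3*(-21) = -63)
C(U) = -2*U²
y = -61/3 (y = (-63 - (-2)*1²)/3 = (-63 - (-2))/3 = (-63 - 1*(-2))/3 = (-63 + 2)/3 = (⅓)*(-61) = -61/3 ≈ -20.333)
y/397 = -61/3/397 = (1/397)*(-61/3) = -61/1191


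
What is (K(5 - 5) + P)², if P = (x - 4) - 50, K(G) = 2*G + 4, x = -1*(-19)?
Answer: 961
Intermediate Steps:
x = 19
K(G) = 4 + 2*G
P = -35 (P = (19 - 4) - 50 = 15 - 50 = -35)
(K(5 - 5) + P)² = ((4 + 2*(5 - 5)) - 35)² = ((4 + 2*0) - 35)² = ((4 + 0) - 35)² = (4 - 35)² = (-31)² = 961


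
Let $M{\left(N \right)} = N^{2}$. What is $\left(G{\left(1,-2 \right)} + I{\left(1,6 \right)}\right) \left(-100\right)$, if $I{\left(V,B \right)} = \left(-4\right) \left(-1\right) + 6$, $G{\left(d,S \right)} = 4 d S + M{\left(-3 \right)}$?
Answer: $-1100$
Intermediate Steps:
$G{\left(d,S \right)} = 9 + 4 S d$ ($G{\left(d,S \right)} = 4 d S + \left(-3\right)^{2} = 4 S d + 9 = 9 + 4 S d$)
$I{\left(V,B \right)} = 10$ ($I{\left(V,B \right)} = 4 + 6 = 10$)
$\left(G{\left(1,-2 \right)} + I{\left(1,6 \right)}\right) \left(-100\right) = \left(\left(9 + 4 \left(-2\right) 1\right) + 10\right) \left(-100\right) = \left(\left(9 - 8\right) + 10\right) \left(-100\right) = \left(1 + 10\right) \left(-100\right) = 11 \left(-100\right) = -1100$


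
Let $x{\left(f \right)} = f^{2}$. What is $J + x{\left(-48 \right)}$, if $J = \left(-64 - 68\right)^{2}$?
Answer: $19728$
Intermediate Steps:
$J = 17424$ ($J = \left(-132\right)^{2} = 17424$)
$J + x{\left(-48 \right)} = 17424 + \left(-48\right)^{2} = 17424 + 2304 = 19728$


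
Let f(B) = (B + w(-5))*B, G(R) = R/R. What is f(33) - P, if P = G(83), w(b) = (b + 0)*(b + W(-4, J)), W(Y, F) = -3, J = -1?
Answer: 2408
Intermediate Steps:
w(b) = b*(-3 + b) (w(b) = (b + 0)*(b - 3) = b*(-3 + b))
G(R) = 1
P = 1
f(B) = B*(40 + B) (f(B) = (B - 5*(-3 - 5))*B = (B - 5*(-8))*B = (B + 40)*B = (40 + B)*B = B*(40 + B))
f(33) - P = 33*(40 + 33) - 1*1 = 33*73 - 1 = 2409 - 1 = 2408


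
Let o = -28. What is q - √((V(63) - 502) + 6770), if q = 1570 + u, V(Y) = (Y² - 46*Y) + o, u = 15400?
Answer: 16970 - √7311 ≈ 16885.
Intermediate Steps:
V(Y) = -28 + Y² - 46*Y (V(Y) = (Y² - 46*Y) - 28 = -28 + Y² - 46*Y)
q = 16970 (q = 1570 + 15400 = 16970)
q - √((V(63) - 502) + 6770) = 16970 - √(((-28 + 63² - 46*63) - 502) + 6770) = 16970 - √(((-28 + 3969 - 2898) - 502) + 6770) = 16970 - √((1043 - 502) + 6770) = 16970 - √(541 + 6770) = 16970 - √7311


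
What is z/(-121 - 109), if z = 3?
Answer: -3/230 ≈ -0.013043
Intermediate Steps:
z/(-121 - 109) = 3/(-121 - 109) = 3/(-230) = 3*(-1/230) = -3/230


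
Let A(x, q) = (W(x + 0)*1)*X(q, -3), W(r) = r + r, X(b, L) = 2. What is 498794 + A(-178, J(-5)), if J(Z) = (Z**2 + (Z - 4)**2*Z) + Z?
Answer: 498082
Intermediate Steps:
J(Z) = Z + Z**2 + Z*(-4 + Z)**2 (J(Z) = (Z**2 + (-4 + Z)**2*Z) + Z = (Z**2 + Z*(-4 + Z)**2) + Z = Z + Z**2 + Z*(-4 + Z)**2)
W(r) = 2*r
A(x, q) = 4*x (A(x, q) = ((2*(x + 0))*1)*2 = ((2*x)*1)*2 = (2*x)*2 = 4*x)
498794 + A(-178, J(-5)) = 498794 + 4*(-178) = 498794 - 712 = 498082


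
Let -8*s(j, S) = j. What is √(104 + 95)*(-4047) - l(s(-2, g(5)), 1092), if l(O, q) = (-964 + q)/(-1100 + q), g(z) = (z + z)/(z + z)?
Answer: 16 - 4047*√199 ≈ -57074.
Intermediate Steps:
g(z) = 1 (g(z) = (2*z)/((2*z)) = (2*z)*(1/(2*z)) = 1)
s(j, S) = -j/8
l(O, q) = (-964 + q)/(-1100 + q)
√(104 + 95)*(-4047) - l(s(-2, g(5)), 1092) = √(104 + 95)*(-4047) - (-964 + 1092)/(-1100 + 1092) = √199*(-4047) - 128/(-8) = -4047*√199 - (-1)*128/8 = -4047*√199 - 1*(-16) = -4047*√199 + 16 = 16 - 4047*√199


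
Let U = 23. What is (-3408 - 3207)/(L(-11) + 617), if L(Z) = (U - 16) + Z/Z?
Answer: -1323/125 ≈ -10.584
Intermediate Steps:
L(Z) = 8 (L(Z) = (23 - 16) + Z/Z = 7 + 1 = 8)
(-3408 - 3207)/(L(-11) + 617) = (-3408 - 3207)/(8 + 617) = -6615/625 = -6615*1/625 = -1323/125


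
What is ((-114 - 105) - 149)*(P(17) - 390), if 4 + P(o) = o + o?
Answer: 132480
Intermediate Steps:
P(o) = -4 + 2*o (P(o) = -4 + (o + o) = -4 + 2*o)
((-114 - 105) - 149)*(P(17) - 390) = ((-114 - 105) - 149)*((-4 + 2*17) - 390) = (-219 - 149)*((-4 + 34) - 390) = -368*(30 - 390) = -368*(-360) = 132480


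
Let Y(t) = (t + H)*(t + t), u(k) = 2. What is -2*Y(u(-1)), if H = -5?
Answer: 24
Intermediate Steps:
Y(t) = 2*t*(-5 + t) (Y(t) = (t - 5)*(t + t) = (-5 + t)*(2*t) = 2*t*(-5 + t))
-2*Y(u(-1)) = -4*2*(-5 + 2) = -4*2*(-3) = -2*(-12) = 24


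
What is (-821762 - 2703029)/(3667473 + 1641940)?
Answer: -3524791/5309413 ≈ -0.66388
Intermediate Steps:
(-821762 - 2703029)/(3667473 + 1641940) = -3524791/5309413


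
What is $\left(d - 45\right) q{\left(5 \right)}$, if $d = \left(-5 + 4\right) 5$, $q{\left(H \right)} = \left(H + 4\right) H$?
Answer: $-2250$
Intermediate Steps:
$q{\left(H \right)} = H \left(4 + H\right)$ ($q{\left(H \right)} = \left(4 + H\right) H = H \left(4 + H\right)$)
$d = -5$ ($d = \left(-1\right) 5 = -5$)
$\left(d - 45\right) q{\left(5 \right)} = \left(-5 - 45\right) 5 \left(4 + 5\right) = - 50 \cdot 5 \cdot 9 = \left(-50\right) 45 = -2250$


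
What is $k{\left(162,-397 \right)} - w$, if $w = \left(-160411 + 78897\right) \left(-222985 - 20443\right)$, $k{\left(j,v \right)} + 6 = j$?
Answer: $-19842789836$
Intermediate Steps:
$k{\left(j,v \right)} = -6 + j$
$w = 19842789992$ ($w = - 81514 \left(-222985 - 20443\right) = \left(-81514\right) \left(-243428\right) = 19842789992$)
$k{\left(162,-397 \right)} - w = \left(-6 + 162\right) - 19842789992 = 156 - 19842789992 = -19842789836$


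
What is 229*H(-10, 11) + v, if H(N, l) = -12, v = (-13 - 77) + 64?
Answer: -2774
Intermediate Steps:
v = -26 (v = -90 + 64 = -26)
229*H(-10, 11) + v = 229*(-12) - 26 = -2748 - 26 = -2774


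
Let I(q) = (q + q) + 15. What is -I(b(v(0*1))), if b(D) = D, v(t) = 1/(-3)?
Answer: -43/3 ≈ -14.333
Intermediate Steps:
v(t) = -⅓
I(q) = 15 + 2*q (I(q) = 2*q + 15 = 15 + 2*q)
-I(b(v(0*1))) = -(15 + 2*(-⅓)) = -(15 - ⅔) = -1*43/3 = -43/3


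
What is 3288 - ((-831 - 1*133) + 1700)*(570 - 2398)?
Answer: 1348696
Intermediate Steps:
3288 - ((-831 - 1*133) + 1700)*(570 - 2398) = 3288 - ((-831 - 133) + 1700)*(-1828) = 3288 - (-964 + 1700)*(-1828) = 3288 - 736*(-1828) = 3288 - 1*(-1345408) = 3288 + 1345408 = 1348696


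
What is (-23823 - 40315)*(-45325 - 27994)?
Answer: 4702534022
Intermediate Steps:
(-23823 - 40315)*(-45325 - 27994) = -64138*(-73319) = 4702534022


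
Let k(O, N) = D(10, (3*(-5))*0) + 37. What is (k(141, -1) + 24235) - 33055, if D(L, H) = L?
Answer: -8773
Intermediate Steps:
k(O, N) = 47 (k(O, N) = 10 + 37 = 47)
(k(141, -1) + 24235) - 33055 = (47 + 24235) - 33055 = 24282 - 33055 = -8773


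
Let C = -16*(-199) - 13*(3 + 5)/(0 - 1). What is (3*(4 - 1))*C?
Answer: 29592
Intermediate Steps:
C = 3288 (C = 3184 - 104/(-1) = 3184 - 104*(-1) = 3184 - 13*(-8) = 3184 + 104 = 3288)
(3*(4 - 1))*C = (3*(4 - 1))*3288 = (3*3)*3288 = 9*3288 = 29592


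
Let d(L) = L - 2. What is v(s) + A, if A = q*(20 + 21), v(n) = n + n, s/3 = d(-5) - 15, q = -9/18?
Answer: -305/2 ≈ -152.50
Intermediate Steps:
q = -1/2 (q = -9*1/18 = -1/2 ≈ -0.50000)
d(L) = -2 + L
s = -66 (s = 3*((-2 - 5) - 15) = 3*(-7 - 15) = 3*(-22) = -66)
v(n) = 2*n
A = -41/2 (A = -(20 + 21)/2 = -1/2*41 = -41/2 ≈ -20.500)
v(s) + A = 2*(-66) - 41/2 = -132 - 41/2 = -305/2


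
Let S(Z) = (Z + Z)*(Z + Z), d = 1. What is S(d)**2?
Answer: 16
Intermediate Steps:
S(Z) = 4*Z**2 (S(Z) = (2*Z)*(2*Z) = 4*Z**2)
S(d)**2 = (4*1**2)**2 = (4*1)**2 = 4**2 = 16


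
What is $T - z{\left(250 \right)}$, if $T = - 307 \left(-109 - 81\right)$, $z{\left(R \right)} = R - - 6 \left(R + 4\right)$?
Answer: $56556$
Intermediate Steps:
$z{\left(R \right)} = 24 + 7 R$ ($z{\left(R \right)} = R - - 6 \left(4 + R\right) = R - \left(-24 - 6 R\right) = R + \left(24 + 6 R\right) = 24 + 7 R$)
$T = 58330$ ($T = \left(-307\right) \left(-190\right) = 58330$)
$T - z{\left(250 \right)} = 58330 - \left(24 + 7 \cdot 250\right) = 58330 - \left(24 + 1750\right) = 58330 - 1774 = 56556$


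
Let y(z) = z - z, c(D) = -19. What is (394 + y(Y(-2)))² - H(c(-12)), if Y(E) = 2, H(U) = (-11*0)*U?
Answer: 155236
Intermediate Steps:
H(U) = 0 (H(U) = 0*U = 0)
y(z) = 0
(394 + y(Y(-2)))² - H(c(-12)) = (394 + 0)² - 1*0 = 394² + 0 = 155236 + 0 = 155236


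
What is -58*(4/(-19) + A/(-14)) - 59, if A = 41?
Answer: 16368/133 ≈ 123.07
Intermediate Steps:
-58*(4/(-19) + A/(-14)) - 59 = -58*(4/(-19) + 41/(-14)) - 59 = -58*(4*(-1/19) + 41*(-1/14)) - 59 = -58*(-4/19 - 41/14) - 59 = -58*(-835/266) - 59 = 24215/133 - 59 = 16368/133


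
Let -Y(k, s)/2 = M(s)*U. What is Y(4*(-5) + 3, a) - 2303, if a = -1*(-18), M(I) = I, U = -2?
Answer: -2231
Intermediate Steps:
a = 18
Y(k, s) = 4*s (Y(k, s) = -2*s*(-2) = -(-4)*s = 4*s)
Y(4*(-5) + 3, a) - 2303 = 4*18 - 2303 = 72 - 2303 = -2231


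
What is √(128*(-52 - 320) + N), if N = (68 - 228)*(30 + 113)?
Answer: 4*I*√4406 ≈ 265.51*I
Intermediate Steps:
N = -22880 (N = -160*143 = -22880)
√(128*(-52 - 320) + N) = √(128*(-52 - 320) - 22880) = √(128*(-372) - 22880) = √(-47616 - 22880) = √(-70496) = 4*I*√4406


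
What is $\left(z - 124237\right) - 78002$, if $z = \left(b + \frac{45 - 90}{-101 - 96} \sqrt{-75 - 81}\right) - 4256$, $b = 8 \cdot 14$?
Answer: $-206383 + \frac{90 i \sqrt{39}}{197} \approx -2.0638 \cdot 10^{5} + 2.853 i$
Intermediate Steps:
$b = 112$
$z = -4144 + \frac{90 i \sqrt{39}}{197}$ ($z = \left(112 + \frac{45 - 90}{-101 - 96} \sqrt{-75 - 81}\right) - 4256 = \left(112 + - \frac{45}{-197} \sqrt{-156}\right) - 4256 = \left(112 + \left(-45\right) \left(- \frac{1}{197}\right) 2 i \sqrt{39}\right) - 4256 = \left(112 + \frac{45 \cdot 2 i \sqrt{39}}{197}\right) - 4256 = \left(112 + \frac{90 i \sqrt{39}}{197}\right) - 4256 = -4144 + \frac{90 i \sqrt{39}}{197} \approx -4144.0 + 2.853 i$)
$\left(z - 124237\right) - 78002 = \left(\left(-4144 + \frac{90 i \sqrt{39}}{197}\right) - 124237\right) - 78002 = \left(-128381 + \frac{90 i \sqrt{39}}{197}\right) + \left(-80761 + 2759\right) = \left(-128381 + \frac{90 i \sqrt{39}}{197}\right) - 78002 = -206383 + \frac{90 i \sqrt{39}}{197}$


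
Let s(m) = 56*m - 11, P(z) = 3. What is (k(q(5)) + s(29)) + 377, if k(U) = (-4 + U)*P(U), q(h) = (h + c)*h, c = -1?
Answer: 2038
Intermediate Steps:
q(h) = h*(-1 + h) (q(h) = (h - 1)*h = (-1 + h)*h = h*(-1 + h))
k(U) = -12 + 3*U (k(U) = (-4 + U)*3 = -12 + 3*U)
s(m) = -11 + 56*m
(k(q(5)) + s(29)) + 377 = ((-12 + 3*(5*(-1 + 5))) + (-11 + 56*29)) + 377 = ((-12 + 3*(5*4)) + (-11 + 1624)) + 377 = ((-12 + 3*20) + 1613) + 377 = ((-12 + 60) + 1613) + 377 = (48 + 1613) + 377 = 1661 + 377 = 2038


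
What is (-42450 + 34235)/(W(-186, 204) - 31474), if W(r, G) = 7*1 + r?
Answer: 8215/31653 ≈ 0.25953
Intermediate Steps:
W(r, G) = 7 + r
(-42450 + 34235)/(W(-186, 204) - 31474) = (-42450 + 34235)/((7 - 186) - 31474) = -8215/(-179 - 31474) = -8215/(-31653) = -8215*(-1/31653) = 8215/31653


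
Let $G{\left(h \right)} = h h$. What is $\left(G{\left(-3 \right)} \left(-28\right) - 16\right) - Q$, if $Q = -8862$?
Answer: $8594$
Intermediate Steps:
$G{\left(h \right)} = h^{2}$
$\left(G{\left(-3 \right)} \left(-28\right) - 16\right) - Q = \left(\left(-3\right)^{2} \left(-28\right) - 16\right) - -8862 = \left(9 \left(-28\right) - 16\right) + 8862 = \left(-252 - 16\right) + 8862 = -268 + 8862 = 8594$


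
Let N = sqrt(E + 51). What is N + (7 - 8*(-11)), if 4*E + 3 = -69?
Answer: 95 + sqrt(33) ≈ 100.74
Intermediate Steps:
E = -18 (E = -3/4 + (1/4)*(-69) = -3/4 - 69/4 = -18)
N = sqrt(33) (N = sqrt(-18 + 51) = sqrt(33) ≈ 5.7446)
N + (7 - 8*(-11)) = sqrt(33) + (7 - 8*(-11)) = sqrt(33) + (7 + 88) = sqrt(33) + 95 = 95 + sqrt(33)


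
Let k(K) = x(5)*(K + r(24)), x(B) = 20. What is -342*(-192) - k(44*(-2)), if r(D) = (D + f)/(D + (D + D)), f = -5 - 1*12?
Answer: 1213597/18 ≈ 67422.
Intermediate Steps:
f = -17 (f = -5 - 12 = -17)
r(D) = (-17 + D)/(3*D) (r(D) = (D - 17)/(D + (D + D)) = (-17 + D)/(D + 2*D) = (-17 + D)/((3*D)) = (-17 + D)*(1/(3*D)) = (-17 + D)/(3*D))
k(K) = 35/18 + 20*K (k(K) = 20*(K + (⅓)*(-17 + 24)/24) = 20*(K + (⅓)*(1/24)*7) = 20*(K + 7/72) = 20*(7/72 + K) = 35/18 + 20*K)
-342*(-192) - k(44*(-2)) = -342*(-192) - (35/18 + 20*(44*(-2))) = 65664 - (35/18 + 20*(-88)) = 65664 - (35/18 - 1760) = 65664 - 1*(-31645/18) = 65664 + 31645/18 = 1213597/18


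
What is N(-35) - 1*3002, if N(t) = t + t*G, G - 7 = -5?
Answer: -3107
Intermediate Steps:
G = 2 (G = 7 - 5 = 2)
N(t) = 3*t (N(t) = t + t*2 = t + 2*t = 3*t)
N(-35) - 1*3002 = 3*(-35) - 1*3002 = -105 - 3002 = -3107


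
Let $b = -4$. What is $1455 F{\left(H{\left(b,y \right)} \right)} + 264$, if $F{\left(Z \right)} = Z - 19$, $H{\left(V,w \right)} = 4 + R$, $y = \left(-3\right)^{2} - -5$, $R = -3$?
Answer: $-25926$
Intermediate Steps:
$y = 14$ ($y = 9 + 5 = 14$)
$H{\left(V,w \right)} = 1$ ($H{\left(V,w \right)} = 4 - 3 = 1$)
$F{\left(Z \right)} = -19 + Z$
$1455 F{\left(H{\left(b,y \right)} \right)} + 264 = 1455 \left(-19 + 1\right) + 264 = 1455 \left(-18\right) + 264 = -26190 + 264 = -25926$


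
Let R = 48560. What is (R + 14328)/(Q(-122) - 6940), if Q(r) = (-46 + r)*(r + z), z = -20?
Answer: 15722/4229 ≈ 3.7177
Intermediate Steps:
Q(r) = (-46 + r)*(-20 + r) (Q(r) = (-46 + r)*(r - 20) = (-46 + r)*(-20 + r))
(R + 14328)/(Q(-122) - 6940) = (48560 + 14328)/((920 + (-122)**2 - 66*(-122)) - 6940) = 62888/((920 + 14884 + 8052) - 6940) = 62888/(23856 - 6940) = 62888/16916 = 62888*(1/16916) = 15722/4229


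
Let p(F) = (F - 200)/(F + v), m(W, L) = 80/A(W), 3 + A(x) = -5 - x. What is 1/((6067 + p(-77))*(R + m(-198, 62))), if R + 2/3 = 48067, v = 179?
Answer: 342/99689738905 ≈ 3.4306e-9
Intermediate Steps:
R = 144199/3 (R = -⅔ + 48067 = 144199/3 ≈ 48066.)
A(x) = -8 - x (A(x) = -3 + (-5 - x) = -8 - x)
m(W, L) = 80/(-8 - W)
p(F) = (-200 + F)/(179 + F) (p(F) = (F - 200)/(F + 179) = (-200 + F)/(179 + F))
1/((6067 + p(-77))*(R + m(-198, 62))) = 1/((6067 + (-200 - 77)/(179 - 77))*(144199/3 - 80/(8 - 198))) = 1/((6067 - 277/102)*(144199/3 - 80/(-190))) = 1/((6067 + (1/102)*(-277))*(144199/3 - 80*(-1/190))) = 1/((6067 - 277/102)*(144199/3 + 8/19)) = 1/((618557/102)*(2739805/57)) = 1/(99689738905/342) = 342/99689738905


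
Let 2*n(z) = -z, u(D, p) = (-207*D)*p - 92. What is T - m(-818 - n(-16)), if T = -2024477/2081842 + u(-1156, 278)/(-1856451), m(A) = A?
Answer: 435729573833291/552119666106 ≈ 789.19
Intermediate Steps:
u(D, p) = -92 - 207*D*p (u(D, p) = -207*D*p - 92 = -92 - 207*D*p)
n(z) = -z/2 (n(z) = (-z)/2 = -z/2)
T = -20321270370265/552119666106 (T = -2024477/2081842 + (-92 - 207*(-1156)*278)/(-1856451) = -2024477*1/2081842 + (-92 + 66523176)*(-1/1856451) = -289211/297406 + 66523084*(-1/1856451) = -289211/297406 - 66523084/1856451 = -20321270370265/552119666106 ≈ -36.806)
T - m(-818 - n(-16)) = -20321270370265/552119666106 - (-818 - (-1)*(-16)/2) = -20321270370265/552119666106 - (-818 - 1*8) = -20321270370265/552119666106 - (-818 - 8) = -20321270370265/552119666106 - 1*(-826) = -20321270370265/552119666106 + 826 = 435729573833291/552119666106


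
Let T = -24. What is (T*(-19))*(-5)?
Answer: -2280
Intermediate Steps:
(T*(-19))*(-5) = -24*(-19)*(-5) = 456*(-5) = -2280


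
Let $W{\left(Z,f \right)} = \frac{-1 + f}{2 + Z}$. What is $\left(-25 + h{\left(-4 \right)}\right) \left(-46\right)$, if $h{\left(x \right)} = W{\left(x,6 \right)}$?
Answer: $1265$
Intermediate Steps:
$W{\left(Z,f \right)} = \frac{-1 + f}{2 + Z}$
$h{\left(x \right)} = \frac{5}{2 + x}$ ($h{\left(x \right)} = \frac{-1 + 6}{2 + x} = \frac{1}{2 + x} 5 = \frac{5}{2 + x}$)
$\left(-25 + h{\left(-4 \right)}\right) \left(-46\right) = \left(-25 + \frac{5}{2 - 4}\right) \left(-46\right) = \left(-25 + \frac{5}{-2}\right) \left(-46\right) = \left(-25 + 5 \left(- \frac{1}{2}\right)\right) \left(-46\right) = \left(-25 - \frac{5}{2}\right) \left(-46\right) = \left(- \frac{55}{2}\right) \left(-46\right) = 1265$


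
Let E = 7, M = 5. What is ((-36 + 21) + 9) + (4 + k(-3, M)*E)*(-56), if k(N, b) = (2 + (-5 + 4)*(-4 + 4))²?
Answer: -1798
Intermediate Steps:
k(N, b) = 4 (k(N, b) = (2 - 1*0)² = (2 + 0)² = 2² = 4)
((-36 + 21) + 9) + (4 + k(-3, M)*E)*(-56) = ((-36 + 21) + 9) + (4 + 4*7)*(-56) = (-15 + 9) + (4 + 28)*(-56) = -6 + 32*(-56) = -6 - 1792 = -1798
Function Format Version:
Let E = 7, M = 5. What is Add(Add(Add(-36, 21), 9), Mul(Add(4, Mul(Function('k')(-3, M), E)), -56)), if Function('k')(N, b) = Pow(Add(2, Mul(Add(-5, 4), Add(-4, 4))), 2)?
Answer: -1798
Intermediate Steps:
Function('k')(N, b) = 4 (Function('k')(N, b) = Pow(Add(2, Mul(-1, 0)), 2) = Pow(Add(2, 0), 2) = Pow(2, 2) = 4)
Add(Add(Add(-36, 21), 9), Mul(Add(4, Mul(Function('k')(-3, M), E)), -56)) = Add(Add(Add(-36, 21), 9), Mul(Add(4, Mul(4, 7)), -56)) = Add(Add(-15, 9), Mul(Add(4, 28), -56)) = Add(-6, Mul(32, -56)) = Add(-6, -1792) = -1798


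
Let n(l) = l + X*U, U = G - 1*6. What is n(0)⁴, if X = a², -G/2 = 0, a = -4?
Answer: 84934656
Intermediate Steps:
G = 0 (G = -2*0 = 0)
U = -6 (U = 0 - 1*6 = 0 - 6 = -6)
X = 16 (X = (-4)² = 16)
n(l) = -96 + l (n(l) = l + 16*(-6) = l - 96 = -96 + l)
n(0)⁴ = (-96 + 0)⁴ = (-96)⁴ = 84934656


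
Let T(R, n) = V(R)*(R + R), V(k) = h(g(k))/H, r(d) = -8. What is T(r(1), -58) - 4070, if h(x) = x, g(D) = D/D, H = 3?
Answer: -12226/3 ≈ -4075.3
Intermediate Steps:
g(D) = 1
V(k) = 1/3
T(R, n) = 2*R/3 (T(R, n) = (R + R)/3 = (2*R)/3 = 2*R/3)
T(r(1), -58) - 4070 = (2/3)*(-8) - 4070 = -16/3 - 4070 = -12226/3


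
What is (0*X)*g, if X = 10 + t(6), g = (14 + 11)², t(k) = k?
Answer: 0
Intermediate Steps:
g = 625 (g = 25² = 625)
X = 16 (X = 10 + 6 = 16)
(0*X)*g = (0*16)*625 = 0*625 = 0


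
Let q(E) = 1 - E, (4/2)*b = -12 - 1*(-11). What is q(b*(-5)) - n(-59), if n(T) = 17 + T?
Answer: 81/2 ≈ 40.500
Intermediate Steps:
b = -½ (b = (-12 - 1*(-11))/2 = (-12 + 11)/2 = (½)*(-1) = -½ ≈ -0.50000)
q(b*(-5)) - n(-59) = (1 - (-1)*(-5)/2) - (17 - 59) = (1 - 1*5/2) - 1*(-42) = (1 - 5/2) + 42 = -3/2 + 42 = 81/2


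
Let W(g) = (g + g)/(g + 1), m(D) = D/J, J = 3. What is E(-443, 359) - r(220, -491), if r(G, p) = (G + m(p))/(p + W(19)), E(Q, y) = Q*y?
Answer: -2333548211/14673 ≈ -1.5904e+5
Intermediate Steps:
m(D) = D/3
W(g) = 2*g/(1 + g) (W(g) = (2*g)/(1 + g) = 2*g/(1 + g))
r(G, p) = (G + p/3)/(19/10 + p) (r(G, p) = (G + p/3)/(p + 2*19/(1 + 19)) = (G + p/3)/(p + 2*19/20) = (G + p/3)/(p + 2*19*(1/20)) = (G + p/3)/(p + 19/10) = (G + p/3)/(19/10 + p))
E(-443, 359) - r(220, -491) = -443*359 - 10*(-491 + 3*220)/(3*(19 + 10*(-491))) = -159037 - 10*(-491 + 660)/(3*(19 - 4910)) = -159037 - 10*169/(3*(-4891)) = -159037 - 10*(-1)*169/(3*4891) = -159037 - 1*(-1690/14673) = -159037 + 1690/14673 = -2333548211/14673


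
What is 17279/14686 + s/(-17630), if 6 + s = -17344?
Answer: 55943087/25891418 ≈ 2.1607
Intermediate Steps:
s = -17350 (s = -6 - 17344 = -17350)
17279/14686 + s/(-17630) = 17279/14686 - 17350/(-17630) = 17279*(1/14686) - 17350*(-1/17630) = 17279/14686 + 1735/1763 = 55943087/25891418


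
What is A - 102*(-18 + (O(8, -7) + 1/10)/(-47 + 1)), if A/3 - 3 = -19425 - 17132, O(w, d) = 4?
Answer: -24797889/230 ≈ -1.0782e+5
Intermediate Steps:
A = -109662 (A = 9 + 3*(-19425 - 17132) = 9 + 3*(-36557) = 9 - 109671 = -109662)
A - 102*(-18 + (O(8, -7) + 1/10)/(-47 + 1)) = -109662 - 102*(-18 + (4 + 1/10)/(-47 + 1)) = -109662 - 102*(-18 + (4 + ⅒)/(-46)) = -109662 - 102*(-18 + (41/10)*(-1/46)) = -109662 - 102*(-18 - 41/460) = -109662 - 102*(-8321/460) = -109662 + 424371/230 = -24797889/230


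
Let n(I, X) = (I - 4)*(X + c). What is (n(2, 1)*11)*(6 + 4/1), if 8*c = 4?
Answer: -330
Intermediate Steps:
c = ½ (c = (⅛)*4 = ½ ≈ 0.50000)
n(I, X) = (½ + X)*(-4 + I) (n(I, X) = (I - 4)*(X + ½) = (-4 + I)*(½ + X) = (½ + X)*(-4 + I))
(n(2, 1)*11)*(6 + 4/1) = ((-2 + (½)*2 - 4*1 + 2*1)*11)*(6 + 4/1) = ((-2 + 1 - 4 + 2)*11)*(6 + 4*1) = (-3*11)*(6 + 4) = -33*10 = -330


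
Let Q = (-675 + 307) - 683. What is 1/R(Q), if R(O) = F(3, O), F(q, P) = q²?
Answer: ⅑ ≈ 0.11111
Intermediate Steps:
Q = -1051 (Q = -368 - 683 = -1051)
R(O) = 9 (R(O) = 3² = 9)
1/R(Q) = 1/9 = ⅑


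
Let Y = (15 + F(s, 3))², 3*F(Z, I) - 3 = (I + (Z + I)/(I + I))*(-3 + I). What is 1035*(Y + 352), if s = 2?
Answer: 629280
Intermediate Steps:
F(Z, I) = 1 + (-3 + I)*(I + (I + Z)/(2*I))/3 (F(Z, I) = 1 + ((I + (Z + I)/(I + I))*(-3 + I))/3 = 1 + ((I + (I + Z)/((2*I)))*(-3 + I))/3 = 1 + ((I + (I + Z)*(1/(2*I)))*(-3 + I))/3 = 1 + ((I + (I + Z)/(2*I))*(-3 + I))/3 = 1 + ((-3 + I)*(I + (I + Z)/(2*I)))/3 = 1 + (-3 + I)*(I + (I + Z)/(2*I))/3)
Y = 256 (Y = (15 + (⅙)*(-3*2 + 3*(3 + 2 - 5*3 + 2*3²))/3)² = (15 + (⅙)*(⅓)*(-6 + 3*(3 + 2 - 15 + 2*9)))² = (15 + (⅙)*(⅓)*(-6 + 3*(3 + 2 - 15 + 18)))² = (15 + (⅙)*(⅓)*(-6 + 3*8))² = (15 + (⅙)*(⅓)*(-6 + 24))² = (15 + (⅙)*(⅓)*18)² = (15 + 1)² = 16² = 256)
1035*(Y + 352) = 1035*(256 + 352) = 1035*608 = 629280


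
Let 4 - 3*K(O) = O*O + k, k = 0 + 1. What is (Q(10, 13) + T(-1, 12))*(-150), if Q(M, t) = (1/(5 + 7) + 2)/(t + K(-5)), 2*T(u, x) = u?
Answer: 675/34 ≈ 19.853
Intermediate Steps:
T(u, x) = u/2
k = 1
K(O) = 1 - O²/3 (K(O) = 4/3 - (O*O + 1)/3 = 4/3 - (O² + 1)/3 = 4/3 - (1 + O²)/3 = 4/3 + (-⅓ - O²/3) = 1 - O²/3)
Q(M, t) = 25/(12*(-22/3 + t)) (Q(M, t) = (1/(5 + 7) + 2)/(t + (1 - ⅓*(-5)²)) = (1/12 + 2)/(t + (1 - ⅓*25)) = (1/12 + 2)/(t + (1 - 25/3)) = 25/(12*(t - 22/3)) = 25/(12*(-22/3 + t)))
(Q(10, 13) + T(-1, 12))*(-150) = (25/(4*(-22 + 3*13)) + (½)*(-1))*(-150) = (25/(4*(-22 + 39)) - ½)*(-150) = ((25/4)/17 - ½)*(-150) = ((25/4)*(1/17) - ½)*(-150) = (25/68 - ½)*(-150) = -9/68*(-150) = 675/34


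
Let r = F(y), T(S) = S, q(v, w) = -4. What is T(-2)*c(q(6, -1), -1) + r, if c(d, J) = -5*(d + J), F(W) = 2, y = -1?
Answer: -48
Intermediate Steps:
r = 2
c(d, J) = -5*J - 5*d (c(d, J) = -5*(J + d) = -5*J - 5*d)
T(-2)*c(q(6, -1), -1) + r = -2*(-5*(-1) - 5*(-4)) + 2 = -2*(5 + 20) + 2 = -2*25 + 2 = -50 + 2 = -48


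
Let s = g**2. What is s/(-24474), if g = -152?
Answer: -11552/12237 ≈ -0.94402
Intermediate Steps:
s = 23104 (s = (-152)**2 = 23104)
s/(-24474) = 23104/(-24474) = 23104*(-1/24474) = -11552/12237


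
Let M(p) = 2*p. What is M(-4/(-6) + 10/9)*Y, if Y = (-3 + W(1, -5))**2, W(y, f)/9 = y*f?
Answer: 8192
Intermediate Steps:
W(y, f) = 9*f*y (W(y, f) = 9*(y*f) = 9*(f*y) = 9*f*y)
Y = 2304 (Y = (-3 + 9*(-5)*1)**2 = (-3 - 45)**2 = (-48)**2 = 2304)
M(-4/(-6) + 10/9)*Y = (2*(-4/(-6) + 10/9))*2304 = (2*(-4*(-1/6) + 10*(1/9)))*2304 = (2*(2/3 + 10/9))*2304 = (2*(16/9))*2304 = (32/9)*2304 = 8192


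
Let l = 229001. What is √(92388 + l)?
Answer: √321389 ≈ 566.91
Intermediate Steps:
√(92388 + l) = √(92388 + 229001) = √321389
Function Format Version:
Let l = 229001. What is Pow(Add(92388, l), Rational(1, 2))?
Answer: Pow(321389, Rational(1, 2)) ≈ 566.91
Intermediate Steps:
Pow(Add(92388, l), Rational(1, 2)) = Pow(Add(92388, 229001), Rational(1, 2)) = Pow(321389, Rational(1, 2))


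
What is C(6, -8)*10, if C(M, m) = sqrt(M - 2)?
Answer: 20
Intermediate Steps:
C(M, m) = sqrt(-2 + M)
C(6, -8)*10 = sqrt(-2 + 6)*10 = sqrt(4)*10 = 2*10 = 20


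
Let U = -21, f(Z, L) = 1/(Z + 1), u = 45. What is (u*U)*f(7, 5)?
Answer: -945/8 ≈ -118.13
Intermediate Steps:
f(Z, L) = 1/(1 + Z)
(u*U)*f(7, 5) = (45*(-21))/(1 + 7) = -945/8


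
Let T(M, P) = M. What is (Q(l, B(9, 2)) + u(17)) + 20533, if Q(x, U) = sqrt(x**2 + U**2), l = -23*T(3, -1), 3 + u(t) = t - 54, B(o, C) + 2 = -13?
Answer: 20493 + 3*sqrt(554) ≈ 20564.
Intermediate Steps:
B(o, C) = -15 (B(o, C) = -2 - 13 = -15)
u(t) = -57 + t (u(t) = -3 + (t - 54) = -3 + (-54 + t) = -57 + t)
l = -69 (l = -23*3 = -69)
Q(x, U) = sqrt(U**2 + x**2)
(Q(l, B(9, 2)) + u(17)) + 20533 = (sqrt((-15)**2 + (-69)**2) + (-57 + 17)) + 20533 = (sqrt(225 + 4761) - 40) + 20533 = (sqrt(4986) - 40) + 20533 = (3*sqrt(554) - 40) + 20533 = (-40 + 3*sqrt(554)) + 20533 = 20493 + 3*sqrt(554)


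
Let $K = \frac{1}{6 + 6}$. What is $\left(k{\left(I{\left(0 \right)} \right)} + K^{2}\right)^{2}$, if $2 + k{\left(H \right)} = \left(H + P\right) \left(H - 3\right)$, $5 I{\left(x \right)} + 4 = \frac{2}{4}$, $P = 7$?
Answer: $\frac{8297570281}{12960000} \approx 640.24$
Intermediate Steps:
$I{\left(x \right)} = - \frac{7}{10}$ ($I{\left(x \right)} = - \frac{4}{5} + \frac{2 \cdot \frac{1}{4}}{5} = - \frac{4}{5} + \frac{1}{5} \cdot \frac{1}{2} = - \frac{4}{5} + \frac{1}{10} = - \frac{7}{10}$)
$k{\left(H \right)} = -2 + \left(-3 + H\right) \left(7 + H\right)$ ($k{\left(H \right)} = -2 + \left(H + 7\right) \left(H - 3\right) = -2 + \left(7 + H\right) \left(-3 + H\right) = -2 + \left(-3 + H\right) \left(7 + H\right)$)
$K = \frac{1}{12} \approx 0.083333$
$\left(k{\left(I{\left(0 \right)} \right)} + K^{2}\right)^{2} = \left(\left(-23 + \left(- \frac{7}{10}\right)^{2} + 4 \left(- \frac{7}{10}\right)\right) + \left(\frac{1}{12}\right)^{2}\right)^{2} = \left(\left(-23 + \frac{49}{100} - \frac{14}{5}\right) + \frac{1}{144}\right)^{2} = \left(- \frac{2531}{100} + \frac{1}{144}\right)^{2} = \left(- \frac{91091}{3600}\right)^{2} = \frac{8297570281}{12960000}$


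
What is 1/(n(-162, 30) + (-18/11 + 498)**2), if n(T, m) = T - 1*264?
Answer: 121/29760054 ≈ 4.0658e-6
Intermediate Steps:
n(T, m) = -264 + T (n(T, m) = T - 264 = -264 + T)
1/(n(-162, 30) + (-18/11 + 498)**2) = 1/((-264 - 162) + (-18/11 + 498)**2) = 1/(-426 + (-18/11 + 498)**2) = 1/(-426 + (5460/11)**2) = 1/(-426 + 29811600/121) = 1/(29760054/121) = 121/29760054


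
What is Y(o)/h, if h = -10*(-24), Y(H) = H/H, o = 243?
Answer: 1/240 ≈ 0.0041667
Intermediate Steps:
Y(H) = 1
h = 240
Y(o)/h = 1/240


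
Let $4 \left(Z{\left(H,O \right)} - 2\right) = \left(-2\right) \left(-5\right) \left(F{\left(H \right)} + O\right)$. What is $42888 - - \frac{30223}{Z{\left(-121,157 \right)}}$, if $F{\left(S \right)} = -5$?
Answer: $\frac{16413439}{382} \approx 42967.0$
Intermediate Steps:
$Z{\left(H,O \right)} = - \frac{21}{2} + \frac{5 O}{2}$ ($Z{\left(H,O \right)} = 2 + \frac{\left(-2\right) \left(-5\right) \left(-5 + O\right)}{4} = 2 + \frac{10 \left(-5 + O\right)}{4} = 2 + \frac{-50 + 10 O}{4} = 2 + \left(- \frac{25}{2} + \frac{5 O}{2}\right) = - \frac{21}{2} + \frac{5 O}{2}$)
$42888 - - \frac{30223}{Z{\left(-121,157 \right)}} = 42888 - - \frac{30223}{- \frac{21}{2} + \frac{5}{2} \cdot 157} = 42888 - - \frac{30223}{- \frac{21}{2} + \frac{785}{2}} = 42888 - - \frac{30223}{382} = 42888 + \frac{30223}{382} = \frac{16413439}{382}$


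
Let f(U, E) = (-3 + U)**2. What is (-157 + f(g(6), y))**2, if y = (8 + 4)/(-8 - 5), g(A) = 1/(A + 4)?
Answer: 220789881/10000 ≈ 22079.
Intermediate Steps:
g(A) = 1/(4 + A)
y = -12/13 (y = 12/(-13) = 12*(-1/13) = -12/13 ≈ -0.92308)
(-157 + f(g(6), y))**2 = (-157 + (-3 + 1/(4 + 6))**2)**2 = (-157 + (-3 + 1/10)**2)**2 = (-157 + (-29/10)**2)**2 = (-157 + 841/100)**2 = (-14859/100)**2 = 220789881/10000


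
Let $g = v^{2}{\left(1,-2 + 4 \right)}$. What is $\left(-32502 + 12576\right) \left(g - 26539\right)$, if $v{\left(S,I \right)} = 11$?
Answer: $526405068$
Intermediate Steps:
$g = 121$ ($g = 11^{2} = 121$)
$\left(-32502 + 12576\right) \left(g - 26539\right) = \left(-32502 + 12576\right) \left(121 - 26539\right) = \left(-19926\right) \left(-26418\right) = 526405068$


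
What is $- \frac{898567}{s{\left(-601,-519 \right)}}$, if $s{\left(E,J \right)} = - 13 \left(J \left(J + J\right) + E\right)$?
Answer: $\frac{898567}{6995573} \approx 0.12845$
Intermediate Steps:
$s{\left(E,J \right)} = - 26 J^{2} - 13 E$ ($s{\left(E,J \right)} = - 13 \left(J 2 J + E\right) = - 13 \left(2 J^{2} + E\right) = - 13 \left(E + 2 J^{2}\right) = - 26 J^{2} - 13 E$)
$- \frac{898567}{s{\left(-601,-519 \right)}} = - \frac{898567}{- 26 \left(-519\right)^{2} - -7813} = - \frac{898567}{\left(-26\right) 269361 + 7813} = - \frac{898567}{-7003386 + 7813} = - \frac{898567}{-6995573} = \left(-898567\right) \left(- \frac{1}{6995573}\right) = \frac{898567}{6995573}$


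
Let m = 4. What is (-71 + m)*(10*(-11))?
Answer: 7370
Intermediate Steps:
(-71 + m)*(10*(-11)) = (-71 + 4)*(10*(-11)) = -67*(-110) = 7370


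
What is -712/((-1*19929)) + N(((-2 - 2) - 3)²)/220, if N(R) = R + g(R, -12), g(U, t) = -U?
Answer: 712/19929 ≈ 0.035727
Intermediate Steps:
N(R) = 0 (N(R) = R - R = 0)
-712/((-1*19929)) + N(((-2 - 2) - 3)²)/220 = -712/((-1*19929)) + 0/220 = -712/(-19929) + 0*(1/220) = -712*(-1/19929) + 0 = 712/19929 + 0 = 712/19929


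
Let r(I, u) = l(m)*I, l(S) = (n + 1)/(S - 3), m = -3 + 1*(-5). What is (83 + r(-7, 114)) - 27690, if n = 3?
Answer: -303649/11 ≈ -27604.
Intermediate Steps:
m = -8 (m = -3 - 5 = -8)
l(S) = 4/(-3 + S) (l(S) = (3 + 1)/(S - 3) = 4/(-3 + S))
r(I, u) = -4*I/11 (r(I, u) = (4/(-3 - 8))*I = (4/(-11))*I = (4*(-1/11))*I = -4*I/11)
(83 + r(-7, 114)) - 27690 = (83 - 4/11*(-7)) - 27690 = (83 + 28/11) - 27690 = 941/11 - 27690 = -303649/11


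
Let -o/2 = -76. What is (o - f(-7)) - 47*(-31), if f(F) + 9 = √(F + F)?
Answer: 1618 - I*√14 ≈ 1618.0 - 3.7417*I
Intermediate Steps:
f(F) = -9 + √2*√F (f(F) = -9 + √(F + F) = -9 + √(2*F) = -9 + √2*√F)
o = 152 (o = -2*(-76) = 152)
(o - f(-7)) - 47*(-31) = (152 - (-9 + √2*√(-7))) - 47*(-31) = (152 - (-9 + √2*(I*√7))) + 1457 = (152 - (-9 + I*√14)) + 1457 = (152 + (9 - I*√14)) + 1457 = (161 - I*√14) + 1457 = 1618 - I*√14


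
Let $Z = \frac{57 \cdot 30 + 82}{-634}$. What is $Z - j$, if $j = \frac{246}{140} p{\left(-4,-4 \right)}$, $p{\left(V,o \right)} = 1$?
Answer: $- \frac{101711}{22190} \approx -4.5836$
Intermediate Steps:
$Z = - \frac{896}{317}$ ($Z = \left(1710 + 82\right) \left(- \frac{1}{634}\right) = 1792 \left(- \frac{1}{634}\right) = - \frac{896}{317} \approx -2.8265$)
$j = \frac{123}{70}$ ($j = \frac{246}{140} \cdot 1 = 246 \cdot \frac{1}{140} \cdot 1 = \frac{123}{70} \cdot 1 = \frac{123}{70} \approx 1.7571$)
$Z - j = - \frac{896}{317} - \frac{123}{70} = - \frac{101711}{22190}$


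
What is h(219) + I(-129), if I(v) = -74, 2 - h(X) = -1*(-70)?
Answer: -142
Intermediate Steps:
h(X) = -68 (h(X) = 2 - (-1)*(-70) = 2 - 1*70 = 2 - 70 = -68)
h(219) + I(-129) = -68 - 74 = -142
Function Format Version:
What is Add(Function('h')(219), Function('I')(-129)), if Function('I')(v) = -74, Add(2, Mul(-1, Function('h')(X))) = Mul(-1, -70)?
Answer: -142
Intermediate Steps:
Function('h')(X) = -68 (Function('h')(X) = Add(2, Mul(-1, Mul(-1, -70))) = Add(2, Mul(-1, 70)) = Add(2, -70) = -68)
Add(Function('h')(219), Function('I')(-129)) = Add(-68, -74) = -142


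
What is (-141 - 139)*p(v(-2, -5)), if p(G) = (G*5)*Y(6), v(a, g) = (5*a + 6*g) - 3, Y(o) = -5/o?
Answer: -150500/3 ≈ -50167.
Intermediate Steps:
v(a, g) = -3 + 5*a + 6*g
p(G) = -25*G/6 (p(G) = (G*5)*(-5/6) = (5*G)*(-5*1/6) = (5*G)*(-5/6) = -25*G/6)
(-141 - 139)*p(v(-2, -5)) = (-141 - 139)*(-25*(-3 + 5*(-2) + 6*(-5))/6) = -(-3500)*(-3 - 10 - 30)/3 = -(-3500)*(-43)/3 = -280*1075/6 = -150500/3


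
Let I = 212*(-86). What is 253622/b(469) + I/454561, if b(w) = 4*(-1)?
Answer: -57643371435/909122 ≈ -63406.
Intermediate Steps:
I = -18232
b(w) = -4
253622/b(469) + I/454561 = 253622/(-4) - 18232/454561 = 253622*(-¼) - 18232*1/454561 = -126811/2 - 18232/454561 = -57643371435/909122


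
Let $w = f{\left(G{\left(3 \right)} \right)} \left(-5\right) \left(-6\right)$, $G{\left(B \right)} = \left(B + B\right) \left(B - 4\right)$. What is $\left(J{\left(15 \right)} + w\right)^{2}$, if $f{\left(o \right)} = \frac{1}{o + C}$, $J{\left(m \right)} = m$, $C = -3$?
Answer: $\frac{1225}{9} \approx 136.11$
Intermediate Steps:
$G{\left(B \right)} = 2 B \left(-4 + B\right)$
$f{\left(o \right)} = \frac{1}{-3 + o}$ ($f{\left(o \right)} = \frac{1}{o - 3} = \frac{1}{-3 + o}$)
$w = - \frac{10}{3}$ ($w = \frac{1}{-3 + 2 \cdot 3 \left(-4 + 3\right)} \left(-5\right) \left(-6\right) = \frac{1}{-3 + 2 \cdot 3 \left(-1\right)} \left(-5\right) \left(-6\right) = \frac{1}{-3 - 6} \left(-5\right) \left(-6\right) = \frac{1}{-9} \left(-5\right) \left(-6\right) = \left(- \frac{1}{9}\right) \left(-5\right) \left(-6\right) = \frac{5}{9} \left(-6\right) = - \frac{10}{3} \approx -3.3333$)
$\left(J{\left(15 \right)} + w\right)^{2} = \left(15 - \frac{10}{3}\right)^{2} = \left(\frac{35}{3}\right)^{2} = \frac{1225}{9}$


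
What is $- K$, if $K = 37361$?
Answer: $-37361$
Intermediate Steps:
$- K = \left(-1\right) 37361 = -37361$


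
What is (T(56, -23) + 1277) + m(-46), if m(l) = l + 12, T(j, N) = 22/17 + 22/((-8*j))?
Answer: 4738085/3808 ≈ 1244.2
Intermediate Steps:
T(j, N) = 22/17 - 11/(4*j) (T(j, N) = 22*(1/17) + 22*(-1/(8*j)) = 22/17 - 11/(4*j))
m(l) = 12 + l
(T(56, -23) + 1277) + m(-46) = ((11/68)*(-17 + 8*56)/56 + 1277) + (12 - 46) = ((11/68)*(1/56)*(-17 + 448) + 1277) - 34 = ((11/68)*(1/56)*431 + 1277) - 34 = (4741/3808 + 1277) - 34 = 4867557/3808 - 34 = 4738085/3808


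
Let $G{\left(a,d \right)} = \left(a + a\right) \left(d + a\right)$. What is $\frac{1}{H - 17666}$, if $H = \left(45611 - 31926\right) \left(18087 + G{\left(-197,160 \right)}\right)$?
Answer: $\frac{1}{447002859} \approx 2.2371 \cdot 10^{-9}$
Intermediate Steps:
$G{\left(a,d \right)} = 2 a \left(a + d\right)$
$H = 447020525$ ($H = \left(45611 - 31926\right) \left(18087 + 2 \left(-197\right) \left(-197 + 160\right)\right) = 13685 \left(18087 + 2 \left(-197\right) \left(-37\right)\right) = 13685 \left(18087 + 14578\right) = 13685 \cdot 32665 = 447020525$)
$\frac{1}{H - 17666} = \frac{1}{447020525 - 17666} = \frac{1}{447002859}$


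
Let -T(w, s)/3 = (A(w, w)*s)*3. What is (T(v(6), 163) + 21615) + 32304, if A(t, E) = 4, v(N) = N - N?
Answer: 48051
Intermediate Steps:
v(N) = 0
T(w, s) = -36*s (T(w, s) = -3*4*s*3 = -36*s)
(T(v(6), 163) + 21615) + 32304 = (-36*163 + 21615) + 32304 = (-5868 + 21615) + 32304 = 15747 + 32304 = 48051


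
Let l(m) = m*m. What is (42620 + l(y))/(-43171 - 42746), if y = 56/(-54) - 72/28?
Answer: -1522894144/3069041157 ≈ -0.49621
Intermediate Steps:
y = -682/189 (y = 56*(-1/54) - 72*1/28 = -28/27 - 18/7 = -682/189 ≈ -3.6085)
l(m) = m**2
(42620 + l(y))/(-43171 - 42746) = (42620 + (-682/189)**2)/(-43171 - 42746) = (42620 + 465124/35721)/(-85917) = (1522894144/35721)*(-1/85917) = -1522894144/3069041157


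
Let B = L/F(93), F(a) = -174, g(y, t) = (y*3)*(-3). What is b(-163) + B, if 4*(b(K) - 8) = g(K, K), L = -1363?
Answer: 4591/12 ≈ 382.58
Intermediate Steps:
g(y, t) = -9*y (g(y, t) = (3*y)*(-3) = -9*y)
b(K) = 8 - 9*K/4 (b(K) = 8 + (-9*K)/4 = 8 - 9*K/4)
B = 47/6 (B = -1363/(-174) = -1363*(-1/174) = 47/6 ≈ 7.8333)
b(-163) + B = (8 - 9/4*(-163)) + 47/6 = (8 + 1467/4) + 47/6 = 1499/4 + 47/6 = 4591/12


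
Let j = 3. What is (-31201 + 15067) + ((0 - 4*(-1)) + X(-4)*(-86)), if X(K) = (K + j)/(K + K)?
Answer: -64563/4 ≈ -16141.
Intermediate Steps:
X(K) = (3 + K)/(2*K) (X(K) = (K + 3)/(K + K) = (3 + K)/((2*K)) = (3 + K)*(1/(2*K)) = (3 + K)/(2*K))
(-31201 + 15067) + ((0 - 4*(-1)) + X(-4)*(-86)) = (-31201 + 15067) + ((0 - 4*(-1)) + ((½)*(3 - 4)/(-4))*(-86)) = -16134 + ((0 + 4) + ((½)*(-¼)*(-1))*(-86)) = -16134 + (4 + (⅛)*(-86)) = -16134 + (4 - 43/4) = -16134 - 27/4 = -64563/4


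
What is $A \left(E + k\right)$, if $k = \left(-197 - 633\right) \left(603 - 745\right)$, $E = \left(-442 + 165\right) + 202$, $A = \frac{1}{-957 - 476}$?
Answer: $- \frac{117785}{1433} \approx -82.195$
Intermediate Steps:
$A = - \frac{1}{1433}$ ($A = \frac{1}{-1433} = - \frac{1}{1433} \approx -0.00069784$)
$E = -75$ ($E = -277 + 202 = -75$)
$k = 117860$ ($k = \left(-830\right) \left(-142\right) = 117860$)
$A \left(E + k\right) = - \frac{-75 + 117860}{1433} = \left(- \frac{1}{1433}\right) 117785 = - \frac{117785}{1433}$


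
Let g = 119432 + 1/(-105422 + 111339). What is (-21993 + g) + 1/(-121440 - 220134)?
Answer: 196933316045819/2021093358 ≈ 97439.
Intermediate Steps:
g = 706679145/5917 (g = 119432 + 1/5917 = 706679145/5917 ≈ 1.1943e+5)
(-21993 + g) + 1/(-121440 - 220134) = (-21993 + 706679145/5917) + 1/(-121440 - 220134) = 576546564/5917 + 1/(-341574) = 576546564/5917 - 1/341574 = 196933316045819/2021093358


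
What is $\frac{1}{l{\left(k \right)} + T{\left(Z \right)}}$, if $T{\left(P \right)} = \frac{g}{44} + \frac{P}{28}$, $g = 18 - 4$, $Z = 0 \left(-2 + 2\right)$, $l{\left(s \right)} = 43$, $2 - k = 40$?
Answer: $\frac{22}{953} \approx 0.023085$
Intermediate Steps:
$k = -38$ ($k = 2 - 40 = -38$)
$Z = 0$ ($Z = 0 \cdot 0 = 0$)
$g = 14$
$T{\left(P \right)} = \frac{7}{22} + \frac{P}{28}$ ($T{\left(P \right)} = \frac{14}{44} + \frac{P}{28} = 14 \cdot \frac{1}{44} + P \frac{1}{28} = \frac{7}{22} + \frac{P}{28}$)
$\frac{1}{l{\left(k \right)} + T{\left(Z \right)}} = \frac{1}{43 + \left(\frac{7}{22} + \frac{1}{28} \cdot 0\right)} = \frac{1}{43 + \left(\frac{7}{22} + 0\right)} = \frac{1}{43 + \frac{7}{22}} = \frac{1}{\frac{953}{22}} = \frac{22}{953}$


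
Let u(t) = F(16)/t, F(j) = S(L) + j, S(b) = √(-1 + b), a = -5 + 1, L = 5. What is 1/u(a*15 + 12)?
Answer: -8/3 ≈ -2.6667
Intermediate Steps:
a = -4
F(j) = 2 + j (F(j) = √(-1 + 5) + j = √4 + j = 2 + j)
u(t) = 18/t (u(t) = (2 + 16)/t = 18/t)
1/u(a*15 + 12) = 1/(18/(-4*15 + 12)) = 1/(18/(-60 + 12)) = 1/(18/(-48)) = 1/(18*(-1/48)) = 1/(-3/8) = -8/3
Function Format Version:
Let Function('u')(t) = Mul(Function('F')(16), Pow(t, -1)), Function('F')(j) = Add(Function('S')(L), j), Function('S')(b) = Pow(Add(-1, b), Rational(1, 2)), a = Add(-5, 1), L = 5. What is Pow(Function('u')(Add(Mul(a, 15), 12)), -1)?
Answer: Rational(-8, 3) ≈ -2.6667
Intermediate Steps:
a = -4
Function('F')(j) = Add(2, j) (Function('F')(j) = Add(Pow(Add(-1, 5), Rational(1, 2)), j) = Add(Pow(4, Rational(1, 2)), j) = Add(2, j))
Function('u')(t) = Mul(18, Pow(t, -1)) (Function('u')(t) = Mul(Add(2, 16), Pow(t, -1)) = Mul(18, Pow(t, -1)))
Pow(Function('u')(Add(Mul(a, 15), 12)), -1) = Pow(Mul(18, Pow(Add(Mul(-4, 15), 12), -1)), -1) = Pow(Mul(18, Pow(Add(-60, 12), -1)), -1) = Pow(Mul(18, Pow(-48, -1)), -1) = Pow(Mul(18, Rational(-1, 48)), -1) = Pow(Rational(-3, 8), -1) = Rational(-8, 3)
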